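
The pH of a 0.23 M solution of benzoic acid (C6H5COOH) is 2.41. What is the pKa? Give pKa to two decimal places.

pKa = 4.17

[H+] = 10^(-2.41) = 3.89 × 10^-3 M
At equilibrium [HA] = 0.23 − 3.89 × 10^-3 = 2.26 × 10^-1 M
Ka = [H+][A-]/[HA] = (3.89 × 10^-3)² / 2.26 × 10^-1 = 6.70 × 10^-5
pKa = -log(6.70 × 10^-5) = 4.17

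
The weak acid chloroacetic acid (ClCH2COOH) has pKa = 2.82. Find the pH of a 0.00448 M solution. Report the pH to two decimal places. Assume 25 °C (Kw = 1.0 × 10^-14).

ClCH2COOH ⇌ ClCH2COO- + H+
Ka = 10^(−2.82) = 1.51 × 10^-3
From the ICE table, Ka = [H+]²/(0.00448 − [H+]) = 1.51 × 10^-3.
Here C₀/Ka ≈ 2.97, so the small-[H+] approximation fails. Use the quadratic:
[H+] = [−0.00151 + √(0.00151² + 2.71e-05)]/2 = 1.95 × 10^-3 M
pH = −log(1.95 × 10^-3) = 2.71

pH = 2.71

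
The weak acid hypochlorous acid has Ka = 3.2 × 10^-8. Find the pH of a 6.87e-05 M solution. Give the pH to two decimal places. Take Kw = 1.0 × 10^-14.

HOCl ⇌ OCl- + H+
Ka = [H+]²/(6.87e-05 − [H+]) = 3.2 × 10^-8
Assume [H+] ≪ 6.87e-05: [H+] ≈ √(3.2 × 10^-8 × 6.87e-05) = 1.48 × 10^-6 M
Check: 2.2% ionized — well under 5%, approximation valid.
pH = −log[H+] = −log(1.48 × 10^-6) = 5.83

pH = 5.83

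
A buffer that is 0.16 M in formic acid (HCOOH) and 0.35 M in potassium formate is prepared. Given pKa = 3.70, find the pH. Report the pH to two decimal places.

pH = 4.04

Henderson–Hasselbalch: pH = pKa + log([HCOO-]/[HCOOH]) = 3.70 + log(0.35/0.16)
pH = 3.70 + (+0.340) = 4.04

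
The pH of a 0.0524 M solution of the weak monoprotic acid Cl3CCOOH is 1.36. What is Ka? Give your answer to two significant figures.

[H+] = 10^(-1.36) = 4.37 × 10^-2 M
At equilibrium [HA] = 0.0524 − 4.37 × 10^-2 = 8.70 × 10^-3 M
Ka = [H+][A-]/[HA] = (4.37 × 10^-2)² / 8.70 × 10^-3 = 2.2 × 10^-1

Ka = 2.2 × 10^-1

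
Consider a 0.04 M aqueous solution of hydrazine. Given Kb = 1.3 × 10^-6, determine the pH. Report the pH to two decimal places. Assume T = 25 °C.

N2H4 + H2O ⇌ N2H5+ + OH-
Kb = [OH-]²/(0.04 − [OH-]) = 1.3 × 10^-6
Since Kb ≪ C₀, [OH-] ≈ √(Kb·C₀) = 2.28 × 10^-4 M.
([OH-]/C₀ = 0.57% < 5%, so the approximation holds.)
pOH = −log(2.28 × 10^-4) = 3.64; pH = 14.00 − 3.64 = 10.36

pH = 10.36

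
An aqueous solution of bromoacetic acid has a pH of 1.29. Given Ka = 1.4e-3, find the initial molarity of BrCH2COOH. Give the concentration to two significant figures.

[H+] = 10^(-1.29) = 5.13 × 10^-2 M = x
Ka = x²/(C₀ − x) ⇒ C₀ = x + x²/Ka
C₀ = 5.13 × 10^-2 + (5.13 × 10^-2)²/(1.4 × 10^-3) = 1.93 M

C₀ = 1.9 M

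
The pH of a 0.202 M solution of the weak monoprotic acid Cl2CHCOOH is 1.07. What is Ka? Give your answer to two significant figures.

Ka = 6.2 × 10^-2

[H+] = 10^(-1.07) = 8.51 × 10^-2 M
At equilibrium [HA] = 0.202 − 8.51 × 10^-2 = 1.17 × 10^-1 M
Ka = [H+][A-]/[HA] = (8.51 × 10^-2)² / 1.17 × 10^-1 = 6.2 × 10^-2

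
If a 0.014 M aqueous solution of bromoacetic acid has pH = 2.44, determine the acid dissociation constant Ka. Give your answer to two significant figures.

Ka = 1.3 × 10^-3

[H+] = 10^(-2.44) = 3.63 × 10^-3 M
At equilibrium [HA] = 0.014 − 3.63 × 10^-3 = 1.04 × 10^-2 M
Ka = [H+][A-]/[HA] = (3.63 × 10^-3)² / 1.04 × 10^-2 = 1.3 × 10^-3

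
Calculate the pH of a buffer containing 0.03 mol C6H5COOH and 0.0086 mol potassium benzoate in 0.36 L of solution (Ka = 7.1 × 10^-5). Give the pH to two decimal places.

pKa = −log(7.1 × 10^-5) = 4.149
pH = pKa + log([A⁻]/[HA]) = 4.149 + log(0.0086/0.03)
pH = 4.149 + (-0.543) = 3.61

pH = 3.61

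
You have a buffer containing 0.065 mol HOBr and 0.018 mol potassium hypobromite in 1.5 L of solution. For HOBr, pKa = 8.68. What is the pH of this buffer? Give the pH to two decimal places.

pH = 8.12

Using pH = pKa + log([base]/[acid]) with [base]/[acid] = 0.018/0.065:
pH = 8.68 + (-0.558) = 8.12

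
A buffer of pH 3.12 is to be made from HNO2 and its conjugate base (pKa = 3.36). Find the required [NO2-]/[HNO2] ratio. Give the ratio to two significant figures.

ratio = 0.58

pH = pKa + log(r) ⇒ log(r) = 3.12 − 3.36 = -0.24
r = [NO2-]/[HNO2] = 10^(-0.24) = 0.575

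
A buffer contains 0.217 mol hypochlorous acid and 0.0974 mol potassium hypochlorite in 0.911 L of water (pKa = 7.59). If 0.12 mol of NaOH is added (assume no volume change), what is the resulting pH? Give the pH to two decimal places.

pH = 7.94

After neutralization: n(HOCl) = 0.097 mol, n(OCl-) = 0.217 mol.
pH = pKa + log([A⁻]/[HA]) = 7.59 + log(0.217/0.097) = 7.59 +0.350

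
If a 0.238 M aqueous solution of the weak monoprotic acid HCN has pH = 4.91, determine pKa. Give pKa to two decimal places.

[H+] = 10^(-4.91) = 1.23 × 10^-5 M
At equilibrium [HA] = 0.238 − 1.23 × 10^-5 = 2.38 × 10^-1 M
Ka = [H+][A-]/[HA] = (1.23 × 10^-5)² / 2.38 × 10^-1 = 6.36 × 10^-10
pKa = -log(6.36 × 10^-10) = 9.20

pKa = 9.20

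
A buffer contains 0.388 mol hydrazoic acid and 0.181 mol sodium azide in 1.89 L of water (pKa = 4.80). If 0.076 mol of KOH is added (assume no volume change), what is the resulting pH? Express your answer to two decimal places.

pH = 4.72

After neutralization: n(HN3) = 0.312 mol, n(N3-) = 0.257 mol.
Henderson–Hasselbalch with mole ratio 0.257/0.312: pH = 4.80 + (-0.084)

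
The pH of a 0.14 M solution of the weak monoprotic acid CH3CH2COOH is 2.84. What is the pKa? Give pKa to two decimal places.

[H+] = 10^(-2.84) = 1.45 × 10^-3 M
At equilibrium [HA] = 0.14 − 1.45 × 10^-3 = 1.39 × 10^-1 M
Ka = [H+][A-]/[HA] = (1.45 × 10^-3)² / 1.39 × 10^-1 = 1.51 × 10^-5
pKa = -log(1.51 × 10^-5) = 4.82

pKa = 4.82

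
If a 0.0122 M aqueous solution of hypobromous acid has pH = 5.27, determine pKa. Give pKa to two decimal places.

pKa = 8.63

[H+] = 10^(-5.27) = 5.37 × 10^-6 M
At equilibrium [HA] = 0.0122 − 5.37 × 10^-6 = 1.22 × 10^-2 M
Ka = [H+][A-]/[HA] = (5.37 × 10^-6)² / 1.22 × 10^-2 = 2.36 × 10^-9
pKa = -log(2.36 × 10^-9) = 8.63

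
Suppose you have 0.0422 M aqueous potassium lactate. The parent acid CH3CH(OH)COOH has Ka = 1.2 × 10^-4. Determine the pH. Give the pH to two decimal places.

CH3CH(OH)COO- is the conjugate base of the weak acid CH3CH(OH)COOH.
Kb = Kw/Ka = 1.0×10^-14 / 1.2 × 10^-4 = 8.33 × 10^-11
From the ICE table, Kb = [OH-]²/(0.0422 − [OH-]) = 8.33 × 10^-11.
Assume [OH-] ≪ 0.0422: [OH-] ≈ √(8.33 × 10^-11 × 0.0422) = 1.87 × 10^-6 M
pOH = 5.73, so pH = 14.00 − pOH = 8.27

pH = 8.27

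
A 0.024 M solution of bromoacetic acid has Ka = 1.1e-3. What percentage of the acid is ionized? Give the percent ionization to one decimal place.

19.2%

BrCH2COOH ⇌ BrCH2COO- + H+; let x = [H+] at equilibrium.
Ka = x²/(C₀ − x); solving the quadratic gives x = 4.62 × 10^-3 M.
% ionization = x/C₀ × 100% = 4.62 × 10^-3/0.024 × 100% = 19.2%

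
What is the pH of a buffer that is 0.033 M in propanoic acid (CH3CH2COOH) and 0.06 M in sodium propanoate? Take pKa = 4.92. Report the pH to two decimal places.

Using pH = pKa + log([base]/[acid]) with [base]/[acid] = 0.06/0.033:
pH = 4.92 + (+0.260) = 5.18

pH = 5.18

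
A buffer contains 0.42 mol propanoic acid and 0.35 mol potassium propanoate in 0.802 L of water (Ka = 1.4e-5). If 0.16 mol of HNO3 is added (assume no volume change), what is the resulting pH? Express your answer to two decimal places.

pH = 4.37

Added H+ converts CH3CH2COO- to CH3CH2COOH: CH3CH2COOH → 0.58 mol, CH3CH2COO- → 0.19 mol.
pKa = −log(1.4 × 10^-5) = 4.854
Henderson–Hasselbalch with mole ratio 0.19/0.58: pH = 4.854 + (-0.485)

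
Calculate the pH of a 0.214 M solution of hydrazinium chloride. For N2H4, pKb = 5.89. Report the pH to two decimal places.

N2H5+ is the conjugate acid of the weak base N2H4.
Kb = 10^(−5.89) = 1.29 × 10^-6
Ka = Kw/Kb = 1.0×10^-14 / 1.29 × 10^-6 = 7.75 × 10^-9
Ka = x²/(0.214 − x) = 7.75 × 10^-9
Since Ka ≪ C₀, x ≈ √(Ka·C₀) = 4.07 × 10^-5 M.
(x/C₀ = 0.019% < 5%, so the approximation holds.)
pH = −log(4.07 × 10^-5) = 4.39

pH = 4.39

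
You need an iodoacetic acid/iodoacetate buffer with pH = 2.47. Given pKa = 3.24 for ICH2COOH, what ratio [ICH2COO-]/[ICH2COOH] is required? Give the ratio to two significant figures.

ratio = 0.17

pH = pKa + log(r) ⇒ log(r) = 2.47 − 3.24 = -0.77
r = [ICH2COO-]/[ICH2COOH] = 10^(-0.77) = 0.17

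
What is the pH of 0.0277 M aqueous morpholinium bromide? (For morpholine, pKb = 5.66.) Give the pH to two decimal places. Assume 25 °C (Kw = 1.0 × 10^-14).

pH = 4.95

C4H8ONH2+ is the conjugate acid of the weak base C4H8ONH.
Kb = 10^(−5.66) = 2.19 × 10^-6
Ka = Kw/Kb = 1.0×10^-14 / 2.19 × 10^-6 = 4.57 × 10^-9
From the ICE table, Ka = [H+]²/(0.0277 − [H+]) = 4.57 × 10^-9.
Neglecting [H+] in the denominator: [H+] = √(4.57 × 10^-9 × 0.0277) = 1.13 × 10^-5 M
pH = −log[H+] = −log(1.13 × 10^-5) = 4.95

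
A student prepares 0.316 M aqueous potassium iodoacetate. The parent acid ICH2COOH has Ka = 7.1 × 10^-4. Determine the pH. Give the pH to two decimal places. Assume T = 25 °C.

ICH2COO- is the conjugate base of the weak acid ICH2COOH.
Kb = Kw/Ka = 1.0×10^-14 / 7.1 × 10^-4 = 1.41 × 10^-11
Let x = [OH-] at equilibrium. Kb = x²/(0.316 − x).
Assume x ≪ 0.316: x ≈ √(1.41 × 10^-11 × 0.316) = 2.11 × 10^-6 M
pOH = −log(2.11 × 10^-6) = 5.68; pH = 14.00 − 5.68 = 8.32

pH = 8.32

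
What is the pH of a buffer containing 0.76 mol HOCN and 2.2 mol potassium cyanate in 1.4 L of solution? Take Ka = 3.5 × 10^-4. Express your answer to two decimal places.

pKa = −log(3.5 × 10^-4) = 3.456
pH = pKa + log([A⁻]/[HA]) = 3.456 + log(2.2/0.76)
pH = 3.456 + (+0.462) = 3.92

pH = 3.92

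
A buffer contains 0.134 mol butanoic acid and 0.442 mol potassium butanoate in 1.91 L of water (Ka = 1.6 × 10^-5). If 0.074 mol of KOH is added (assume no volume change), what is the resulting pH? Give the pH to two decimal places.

pH = 5.73

After neutralization: n(CH3(CH2)2COOH) = 0.06 mol, n(CH3(CH2)2COO-) = 0.516 mol.
pKa = −log(1.6 × 10^-5) = 4.796
Henderson–Hasselbalch with mole ratio 0.516/0.06: pH = 4.796 + (+0.934)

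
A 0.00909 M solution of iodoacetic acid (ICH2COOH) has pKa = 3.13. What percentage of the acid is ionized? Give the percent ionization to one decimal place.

ICH2COOH ⇌ ICH2COO- + H+; let x = [H+] at equilibrium.
Ka = 10^(−3.13) = 7.41 × 10^-4
Ka = x²/(C₀ − x); solving the quadratic gives x = 2.25 × 10^-3 M.
% ionization = x/C₀ × 100% = 2.25 × 10^-3/0.00909 × 100% = 24.8%

24.8%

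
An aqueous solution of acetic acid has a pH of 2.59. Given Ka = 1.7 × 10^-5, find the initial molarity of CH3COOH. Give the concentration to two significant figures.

C₀ = 3.9 × 10^-1 M

[H+] = 10^(-2.59) = 2.57 × 10^-3 M = x
Ka = x²/(C₀ − x) ⇒ C₀ = x + x²/Ka
C₀ = 2.57 × 10^-3 + (2.57 × 10^-3)²/(1.7 × 10^-5) = 3.91 × 10^-1 M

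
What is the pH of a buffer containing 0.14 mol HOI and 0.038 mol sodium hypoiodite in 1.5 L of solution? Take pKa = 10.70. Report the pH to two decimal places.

pH = pKa + log([A⁻]/[HA]) = 10.70 + log(0.038/0.14)
pH = 10.70 + (-0.566) = 10.13

pH = 10.13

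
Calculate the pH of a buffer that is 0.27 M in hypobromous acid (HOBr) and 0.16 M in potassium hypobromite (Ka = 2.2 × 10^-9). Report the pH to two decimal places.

pH = 8.43

pKa = −log(2.2 × 10^-9) = 8.658
Henderson–Hasselbalch: pH = pKa + log([OBr-]/[HOBr]) = 8.658 + log(0.16/0.27)
pH = 8.658 + (-0.227) = 8.43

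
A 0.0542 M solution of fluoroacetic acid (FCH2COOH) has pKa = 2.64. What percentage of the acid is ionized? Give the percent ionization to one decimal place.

18.6%

FCH2COOH ⇌ FCH2COO- + H+; let x = [H+] at equilibrium.
Ka = 10^(−2.64) = 2.29 × 10^-3
Ka = x²/(C₀ − x); solving the quadratic gives x = 1.01 × 10^-2 M.
Fraction ionized = 1.01 × 10^-2 / 0.0542 = 0.1863 → 18.6%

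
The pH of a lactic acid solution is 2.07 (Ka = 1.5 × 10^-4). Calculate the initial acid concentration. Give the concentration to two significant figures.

[H+] = 10^(-2.07) = 8.51 × 10^-3 M = x
Ka = x²/(C₀ − x) ⇒ C₀ = x + x²/Ka
C₀ = 8.51 × 10^-3 + (8.51 × 10^-3)²/(1.5 × 10^-4) = 4.91 × 10^-1 M

C₀ = 4.9 × 10^-1 M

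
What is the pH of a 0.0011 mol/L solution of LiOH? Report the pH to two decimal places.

LiOH is a strong base; [OH-] = 0.0011 M.
pOH = -log(0.0011) = 2.96
pH = 14.00 - 2.96 = 11.04

pH = 11.04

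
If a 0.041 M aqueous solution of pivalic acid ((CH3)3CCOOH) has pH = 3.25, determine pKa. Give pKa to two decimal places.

[H+] = 10^(-3.25) = 5.62 × 10^-4 M
At equilibrium [HA] = 0.041 − 5.62 × 10^-4 = 4.04 × 10^-2 M
Ka = [H+][A-]/[HA] = (5.62 × 10^-4)² / 4.04 × 10^-2 = 7.82 × 10^-6
pKa = -log(7.82 × 10^-6) = 5.11

pKa = 5.11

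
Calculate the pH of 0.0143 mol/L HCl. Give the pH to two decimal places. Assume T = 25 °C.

pH = 1.84

HCl is a strong acid and dissociates completely, so [H+] = 0.0143 M.
pH = -log(0.0143) = 1.84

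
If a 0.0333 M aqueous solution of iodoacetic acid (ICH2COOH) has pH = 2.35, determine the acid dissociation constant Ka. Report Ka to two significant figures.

Ka = 6.9 × 10^-4

[H+] = 10^(-2.35) = 4.47 × 10^-3 M
At equilibrium [HA] = 0.0333 − 4.47 × 10^-3 = 2.88 × 10^-2 M
Ka = [H+][A-]/[HA] = (4.47 × 10^-3)² / 2.88 × 10^-2 = 6.9 × 10^-4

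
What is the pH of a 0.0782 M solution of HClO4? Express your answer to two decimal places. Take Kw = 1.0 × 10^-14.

HClO4 is a strong acid and dissociates completely, so [H+] = 0.0782 M.
pH = -log(0.0782) = 1.11

pH = 1.11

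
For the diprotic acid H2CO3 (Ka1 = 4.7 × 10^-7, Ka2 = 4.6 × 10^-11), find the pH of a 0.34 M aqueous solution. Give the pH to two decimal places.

Since Ka1 ≫ Ka2, the first ionization dominates [H+].
Ka1 = x²/(0.34 − x) = 4.7 × 10^-7
x ≈ √(4.7 × 10^-7 × 0.34) = 4.00 × 10^-4 M
pH = −log(4.00 × 10^-4) = 3.40

pH = 3.40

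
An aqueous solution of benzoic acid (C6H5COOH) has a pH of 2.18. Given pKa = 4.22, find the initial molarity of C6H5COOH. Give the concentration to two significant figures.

C₀ = 7.3 × 10^-1 M

[H+] = 10^(-2.18) = 6.61 × 10^-3 M = x
Ka = 10^(−4.22) = 6.03 × 10^-5
Ka = x²/(C₀ − x) ⇒ C₀ = x + x²/Ka
C₀ = 6.61 × 10^-3 + (6.61 × 10^-3)²/(6.03 × 10^-5) = 7.31 × 10^-1 M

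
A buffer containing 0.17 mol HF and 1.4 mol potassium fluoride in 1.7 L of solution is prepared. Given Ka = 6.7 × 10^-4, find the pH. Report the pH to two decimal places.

pKa = −log(6.7 × 10^-4) = 3.174
pH = pKa + log([A⁻]/[HA]) = 3.174 + log(1.4/0.17)
pH = 3.174 + (+0.916) = 4.09

pH = 4.09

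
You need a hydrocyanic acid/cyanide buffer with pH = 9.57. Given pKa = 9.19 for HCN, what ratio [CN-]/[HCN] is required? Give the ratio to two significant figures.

ratio = 2.4

pH = pKa + log(r) ⇒ log(r) = 9.57 − 9.19 = +0.38
r = [CN-]/[HCN] = 10^(+0.38) = 2.4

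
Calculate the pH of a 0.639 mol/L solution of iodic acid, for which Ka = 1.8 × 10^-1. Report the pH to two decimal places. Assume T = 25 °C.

pH = 0.58

HIO3 ⇌ IO3- + H+
Ka = x²/(0.639 − x) = 1.8 × 10^-1
Here C₀/Ka ≈ 3.55, so the small-x approximation fails. Use the quadratic:
x = (−Ka + √(Ka² + 4·Ka·C₀))/2 = 2.61 × 10^-1 M
pH = −log(2.61 × 10^-1) = 0.58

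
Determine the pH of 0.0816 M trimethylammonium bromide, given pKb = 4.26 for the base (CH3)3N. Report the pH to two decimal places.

(CH3)3NH+ is the conjugate acid of the weak base (CH3)3N.
Kb = 10^(−4.26) = 5.50 × 10^-5
Ka = Kw/Kb = 1.0×10^-14 / 5.50 × 10^-5 = 1.82 × 10^-10
Ka = [H+]²/(0.0816 − [H+]) = 1.82 × 10^-10
Assume [H+] ≪ 0.0816: [H+] ≈ √(1.82 × 10^-10 × 0.0816) = 3.85 × 10^-6 M
([H+]/C₀ = 0.0047% < 5%, so the approximation holds.)
pH = −log[H+] = −log(3.85 × 10^-6) = 5.41

pH = 5.41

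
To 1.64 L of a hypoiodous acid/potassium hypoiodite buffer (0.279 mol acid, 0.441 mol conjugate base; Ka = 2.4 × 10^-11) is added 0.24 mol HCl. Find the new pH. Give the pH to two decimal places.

pH = 10.21

After neutralization: n(HOI) = 0.519 mol, n(OI-) = 0.201 mol.
pKa = −log(2.4 × 10^-11) = 10.620
pH = pKa + log([A⁻]/[HA]) = 10.620 + log(0.201/0.519) = 10.620 -0.412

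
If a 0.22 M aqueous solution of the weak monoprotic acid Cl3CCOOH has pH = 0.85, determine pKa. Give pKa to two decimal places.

[H+] = 10^(-0.85) = 1.41 × 10^-1 M
At equilibrium [HA] = 0.22 − 1.41 × 10^-1 = 7.90 × 10^-2 M
Ka = [H+][A-]/[HA] = (1.41 × 10^-1)² / 7.90 × 10^-2 = 2.52 × 10^-1
pKa = -log(2.52 × 10^-1) = 0.60

pKa = 0.60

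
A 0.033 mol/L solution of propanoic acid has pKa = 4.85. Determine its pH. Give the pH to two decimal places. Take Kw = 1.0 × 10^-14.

CH3CH2COOH ⇌ CH3CH2COO- + H+
Ka = 10^(−4.85) = 1.41 × 10^-5
Ka = x²/(0.033 − x) = 1.41 × 10^-5
Since Ka ≪ C₀, x ≈ √(Ka·C₀) = 6.82 × 10^-4 M.
Check: 2.1% ionized — well under 5%, approximation valid.
pH = −log(6.82 × 10^-4) = 3.17

pH = 3.17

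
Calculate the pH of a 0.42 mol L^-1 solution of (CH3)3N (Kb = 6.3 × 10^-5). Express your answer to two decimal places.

pH = 11.71

(CH3)3N + H2O ⇌ (CH3)3NH+ + OH-
Let x = [OH-] at equilibrium. Kb = x²/(0.42 − x).
Assume x ≪ 0.42: x ≈ √(6.3 × 10^-5 × 0.42) = 5.14 × 10^-3 M
Check: 1.2% ionized — well under 5%, approximation valid.
pOH = 2.29, so pH = 14.00 − pOH = 11.71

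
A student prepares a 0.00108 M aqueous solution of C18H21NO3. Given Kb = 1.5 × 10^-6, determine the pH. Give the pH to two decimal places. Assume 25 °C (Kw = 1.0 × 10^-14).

pH = 9.60

C18H21NO3 + H2O ⇌ C18H22NO3+ + OH-
Let x = [OH-] at equilibrium. Kb = x²/(0.00108 − x).
Assume x ≪ 0.00108: x ≈ √(1.5 × 10^-6 × 0.00108) = 4.02 × 10^-5 M
pOH = 4.40, so pH = 14.00 − pOH = 9.60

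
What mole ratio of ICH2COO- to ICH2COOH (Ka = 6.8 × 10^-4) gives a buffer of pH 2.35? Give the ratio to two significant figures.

ratio = 0.15

pKa = -log(6.8 × 10^-4) = 3.167
pH = pKa + log(r) ⇒ log(r) = 2.35 − 3.167 = -0.817
r = [ICH2COO-]/[ICH2COOH] = 10^(-0.817) = 0.152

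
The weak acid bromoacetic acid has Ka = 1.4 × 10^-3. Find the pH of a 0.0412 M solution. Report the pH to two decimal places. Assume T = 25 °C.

pH = 2.16

BrCH2COOH ⇌ BrCH2COO- + H+
Ka = x²/(0.0412 − x) = 1.4 × 10^-3
x is not negligible relative to C₀; solve x² + 0.0014·x − 5.77e-05 = 0.
x = [−0.0014 + √(0.0014² + 0.000231)]/2 = 6.93 × 10^-3 M
pH = −log(6.93 × 10^-3) = 2.16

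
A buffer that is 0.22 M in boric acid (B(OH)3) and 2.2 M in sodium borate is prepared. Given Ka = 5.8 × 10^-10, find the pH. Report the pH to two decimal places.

pH = 10.24

pKa = −log(5.8 × 10^-10) = 9.237
Using pH = pKa + log([base]/[acid]) with [base]/[acid] = 2.2/0.22:
pH = 9.237 + (+1.000) = 10.24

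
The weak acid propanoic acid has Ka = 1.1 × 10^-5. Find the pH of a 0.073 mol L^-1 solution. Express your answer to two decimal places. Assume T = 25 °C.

pH = 3.05

CH3CH2COOH ⇌ CH3CH2COO- + H+
From the ICE table, Ka = [H+]²/(0.073 − [H+]) = 1.1 × 10^-5.
Since Ka ≪ C₀, [H+] ≈ √(Ka·C₀) = 8.96 × 10^-4 M.
Check: 1.2% ionized — well under 5%, approximation valid.
pH = −log[H+] = −log(8.96 × 10^-4) = 3.05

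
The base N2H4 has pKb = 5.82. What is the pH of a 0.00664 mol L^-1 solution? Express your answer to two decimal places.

pH = 10.00

N2H4 + H2O ⇌ N2H5+ + OH-
Kb = 10^(−5.82) = 1.51 × 10^-6
Let x = [OH-] at equilibrium. Kb = x²/(0.00664 − x).
Neglecting x in the denominator: x = √(1.51 × 10^-6 × 0.00664) = 1.00 × 10^-4 M
Check: 1.5% ionized — well under 5%, approximation valid.
pOH = −log(1.00 × 10^-4) = 4.00; pH = 14.00 − 4.00 = 10.00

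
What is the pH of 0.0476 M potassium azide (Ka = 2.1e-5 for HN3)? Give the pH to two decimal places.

N3- is the conjugate base of the weak acid HN3.
Kb = Kw/Ka = 1.0×10^-14 / 2.1 × 10^-5 = 4.76 × 10^-10
Let x = [OH-] at equilibrium. Kb = x²/(0.0476 − x).
Neglecting x in the denominator: x = √(4.76 × 10^-10 × 0.0476) = 4.76 × 10^-6 M
pOH = 5.32, so pH = 14.00 − pOH = 8.68

pH = 8.68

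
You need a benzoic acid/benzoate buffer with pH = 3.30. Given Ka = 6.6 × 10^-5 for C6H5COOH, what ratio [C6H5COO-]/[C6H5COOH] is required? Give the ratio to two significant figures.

pKa = -log(6.6 × 10^-5) = 4.180
pH = pKa + log(r) ⇒ log(r) = 3.30 − 4.180 = -0.880
r = [C6H5COO-]/[C6H5COOH] = 10^(-0.880) = 0.132

ratio = 0.13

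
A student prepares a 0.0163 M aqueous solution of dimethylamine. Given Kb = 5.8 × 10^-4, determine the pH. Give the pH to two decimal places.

pH = 11.45

(CH3)2NH + H2O ⇌ (CH3)2NH2+ + OH-
Kb = [OH-]²/(0.0163 − [OH-]) = 5.8 × 10^-4
[OH-] is not negligible relative to C₀; solve [OH-]² + 0.00058·[OH-] − 9.45e-06 = 0.
[OH-] = (−Kb + √(Kb² + 4·Kb·C₀))/2 = 2.80 × 10^-3 M
pOH = −log(2.80 × 10^-3) = 2.55; pH = 14.00 − 2.55 = 11.45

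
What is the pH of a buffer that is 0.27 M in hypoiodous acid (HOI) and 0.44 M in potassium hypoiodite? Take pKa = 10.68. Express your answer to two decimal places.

Using pH = pKa + log([base]/[acid]) with [base]/[acid] = 0.44/0.27:
pH = 10.68 + (+0.212) = 10.89

pH = 10.89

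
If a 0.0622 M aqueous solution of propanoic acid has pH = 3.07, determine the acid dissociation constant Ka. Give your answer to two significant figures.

[H+] = 10^(-3.07) = 8.51 × 10^-4 M
At equilibrium [HA] = 0.0622 − 8.51 × 10^-4 = 6.13 × 10^-2 M
Ka = [H+][A-]/[HA] = (8.51 × 10^-4)² / 6.13 × 10^-2 = 1.2 × 10^-5

Ka = 1.2 × 10^-5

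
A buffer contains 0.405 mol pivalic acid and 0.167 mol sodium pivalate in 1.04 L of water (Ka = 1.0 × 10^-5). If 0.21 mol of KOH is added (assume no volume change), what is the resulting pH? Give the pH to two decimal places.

OH- converts (CH3)3CCOOH to (CH3)3CCOO-: (CH3)3CCOOH → 0.195 mol, (CH3)3CCOO- → 0.377 mol.
pKa = −log(1.0 × 10^-5) = 5.000
Henderson–Hasselbalch with mole ratio 0.377/0.195: pH = 5.000 + (+0.286)

pH = 5.29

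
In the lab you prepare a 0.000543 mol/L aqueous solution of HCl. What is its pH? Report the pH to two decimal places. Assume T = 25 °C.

pH = 3.27

HCl is a strong acid and dissociates completely, so [H+] = 0.000543 M.
pH = -log(0.000543) = 3.27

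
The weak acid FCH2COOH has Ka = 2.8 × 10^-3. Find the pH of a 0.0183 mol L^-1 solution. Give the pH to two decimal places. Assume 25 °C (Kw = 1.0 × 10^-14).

FCH2COOH ⇌ FCH2COO- + H+
From the ICE table, Ka = [H+]²/(0.0183 − [H+]) = 2.8 × 10^-3.
The 5% rule fails; solving [H+]² + Ka·[H+] − Ka·C₀ = 0 exactly:
[H+] = (−Ka + √(Ka² + 4·Ka·C₀))/2 = 5.89 × 10^-3 M
pH = −log[H+] = −log(5.89 × 10^-3) = 2.23

pH = 2.23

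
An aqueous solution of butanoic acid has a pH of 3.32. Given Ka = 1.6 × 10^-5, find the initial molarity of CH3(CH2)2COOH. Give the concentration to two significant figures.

[H+] = 10^(-3.32) = 4.79 × 10^-4 M = x
Ka = x²/(C₀ − x) ⇒ C₀ = x + x²/Ka
C₀ = 4.79 × 10^-4 + (4.79 × 10^-4)²/(1.6 × 10^-5) = 1.48 × 10^-2 M

C₀ = 1.5 × 10^-2 M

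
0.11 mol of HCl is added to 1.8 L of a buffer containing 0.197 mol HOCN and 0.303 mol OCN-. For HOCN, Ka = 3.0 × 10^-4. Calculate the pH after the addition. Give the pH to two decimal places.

pH = 3.32

Added H+ converts OCN- to HOCN: HOCN → 0.307 mol, OCN- → 0.193 mol.
pKa = −log(3.0 × 10^-4) = 3.523
Henderson–Hasselbalch with mole ratio 0.193/0.307: pH = 3.523 + (-0.202)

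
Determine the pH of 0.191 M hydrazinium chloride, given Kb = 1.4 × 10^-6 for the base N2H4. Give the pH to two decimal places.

pH = 4.43

N2H5+ is the conjugate acid of the weak base N2H4.
Ka = Kw/Kb = 1.0×10^-14 / 1.4 × 10^-6 = 7.14 × 10^-9
From the ICE table, Ka = [H+]²/(0.191 − [H+]) = 7.14 × 10^-9.
Assume [H+] ≪ 0.191: [H+] ≈ √(7.14 × 10^-9 × 0.191) = 3.69 × 10^-5 M
([H+]/C₀ = 0.019% < 5%, so the approximation holds.)
pH = −log(3.69 × 10^-5) = 4.43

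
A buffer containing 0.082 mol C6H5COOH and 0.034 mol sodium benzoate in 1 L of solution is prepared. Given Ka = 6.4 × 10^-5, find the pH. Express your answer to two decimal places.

pKa = −log(6.4 × 10^-5) = 4.194
Using pH = pKa + log([base]/[acid]) with [base]/[acid] = 0.034/0.082:
pH = 4.194 + (-0.382) = 3.81

pH = 3.81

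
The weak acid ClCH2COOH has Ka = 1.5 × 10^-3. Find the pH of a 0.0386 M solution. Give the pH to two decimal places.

ClCH2COOH ⇌ ClCH2COO- + H+
Ka = x²/(0.0386 − x) = 1.5 × 10^-3
x is not negligible relative to C₀; solve x² + 0.0015·x − 5.79e-05 = 0.
x = (−Ka + √(Ka² + 4·Ka·C₀))/2 = 6.90 × 10^-3 M
pH = −log(6.90 × 10^-3) = 2.16

pH = 2.16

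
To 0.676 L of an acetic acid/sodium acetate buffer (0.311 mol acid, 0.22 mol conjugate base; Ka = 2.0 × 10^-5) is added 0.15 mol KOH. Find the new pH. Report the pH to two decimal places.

pH = 5.06

OH- converts CH3COOH to CH3COO-: CH3COOH → 0.161 mol, CH3COO- → 0.37 mol.
pKa = −log(2.0 × 10^-5) = 4.699
Henderson–Hasselbalch with mole ratio 0.37/0.161: pH = 4.699 + (+0.361)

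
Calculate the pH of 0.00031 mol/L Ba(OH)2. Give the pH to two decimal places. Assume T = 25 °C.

Ba(OH)2 is a strong base (each formula unit releases 2 OH-); [OH-] = 0.00062 M.
pOH = -log(0.00062) = 3.21
pH = 14.00 - 3.21 = 10.79

pH = 10.79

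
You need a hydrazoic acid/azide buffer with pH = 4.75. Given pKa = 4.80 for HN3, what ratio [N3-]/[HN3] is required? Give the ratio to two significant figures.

ratio = 0.89

pH = pKa + log(r) ⇒ log(r) = 4.75 − 4.80 = -0.05
r = [N3-]/[HN3] = 10^(-0.05) = 0.891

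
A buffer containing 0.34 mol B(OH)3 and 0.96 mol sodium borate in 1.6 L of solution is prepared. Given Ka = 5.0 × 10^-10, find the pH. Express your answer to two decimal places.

pKa = −log(5.0 × 10^-10) = 9.301
Using pH = pKa + log([base]/[acid]) with [base]/[acid] = 0.96/0.34:
pH = 9.301 + (+0.451) = 9.75

pH = 9.75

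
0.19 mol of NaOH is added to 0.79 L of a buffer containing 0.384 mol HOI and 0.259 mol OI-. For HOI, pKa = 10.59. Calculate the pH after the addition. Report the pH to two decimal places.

pH = 10.95

After neutralization: n(HOI) = 0.194 mol, n(OI-) = 0.449 mol.
pH = pKa + log([A⁻]/[HA]) = 10.59 + log(0.449/0.194) = 10.59 +0.364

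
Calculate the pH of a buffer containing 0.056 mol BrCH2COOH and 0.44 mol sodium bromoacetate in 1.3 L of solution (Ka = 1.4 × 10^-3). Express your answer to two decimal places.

pKa = −log(1.4 × 10^-3) = 2.854
Using pH = pKa + log([base]/[acid]) with [base]/[acid] = 0.44/0.056:
pH = 2.854 + (+0.895) = 3.75

pH = 3.75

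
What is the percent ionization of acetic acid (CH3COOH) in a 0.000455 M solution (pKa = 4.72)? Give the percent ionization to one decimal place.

CH3COOH ⇌ CH3COO- + H+; let x = [H+] at equilibrium.
Ka = 10^(−4.72) = 1.91 × 10^-5
Solve x² + 1.91e-05x − 8.69e-09 = 0 → x = 8.42 × 10^-5 M
% ionization = x/C₀ × 100% = 8.42 × 10^-5/0.000455 × 100% = 18.5%

18.5%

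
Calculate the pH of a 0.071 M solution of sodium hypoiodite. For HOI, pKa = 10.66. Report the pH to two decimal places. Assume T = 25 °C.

pH = 11.74

OI- is the conjugate base of the weak acid HOI.
Ka = 10^(−10.66) = 2.19 × 10^-11
Kb = Kw/Ka = 1.0×10^-14 / 2.19 × 10^-11 = 4.57 × 10^-4
Let x = [OH-] at equilibrium. Kb = x²/(0.071 − x).
x is not negligible relative to C₀; solve x² + 0.000457·x − 3.24e-05 = 0.
x = [−0.000457 + √(0.000457² + 0.00013)]/2 = 5.47 × 10^-3 M
pOH = 2.26, so pH = 14.00 − pOH = 11.74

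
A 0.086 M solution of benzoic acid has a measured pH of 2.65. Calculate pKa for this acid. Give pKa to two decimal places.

[H+] = 10^(-2.65) = 2.24 × 10^-3 M
At equilibrium [HA] = 0.086 − 2.24 × 10^-3 = 8.38 × 10^-2 M
Ka = [H+][A-]/[HA] = (2.24 × 10^-3)² / 8.38 × 10^-2 = 5.99 × 10^-5
pKa = -log(5.99 × 10^-5) = 4.22

pKa = 4.22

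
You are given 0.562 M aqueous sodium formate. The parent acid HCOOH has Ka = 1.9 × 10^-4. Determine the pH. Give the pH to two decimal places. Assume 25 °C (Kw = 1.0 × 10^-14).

HCOO- is the conjugate base of the weak acid HCOOH.
Kb = Kw/Ka = 1.0×10^-14 / 1.9 × 10^-4 = 5.26 × 10^-11
From the ICE table, Kb = [OH-]²/(0.562 − [OH-]) = 5.26 × 10^-11.
Since Kb ≪ C₀, [OH-] ≈ √(Kb·C₀) = 5.44 × 10^-6 M.
([OH-]/C₀ = 0.00097% < 5%, so the approximation holds.)
pOH = 5.26, so pH = 14.00 − pOH = 8.74

pH = 8.74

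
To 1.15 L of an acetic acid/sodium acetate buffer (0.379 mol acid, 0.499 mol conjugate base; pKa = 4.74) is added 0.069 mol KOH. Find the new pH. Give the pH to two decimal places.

pH = 5.00

OH- converts CH3COOH to CH3COO-: CH3COOH → 0.31 mol, CH3COO- → 0.568 mol.
Henderson–Hasselbalch with mole ratio 0.568/0.31: pH = 4.74 + (+0.263)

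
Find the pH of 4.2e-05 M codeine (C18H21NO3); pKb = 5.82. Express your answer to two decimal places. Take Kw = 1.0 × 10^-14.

C18H21NO3 + H2O ⇌ C18H22NO3+ + OH-
Kb = 10^(−5.82) = 1.51 × 10^-6
Kb = [OH-]²/(4.2e-05 − [OH-]) = 1.51 × 10^-6
[OH-] is not negligible relative to C₀; solve [OH-]² + 1.51e-06·[OH-] − 6.34e-11 = 0.
[OH-] = (−Kb + √(Kb² + 4·Kb·C₀))/2 = 7.24 × 10^-6 M
pOH = 5.14, so pH = 14.00 − pOH = 8.86

pH = 8.86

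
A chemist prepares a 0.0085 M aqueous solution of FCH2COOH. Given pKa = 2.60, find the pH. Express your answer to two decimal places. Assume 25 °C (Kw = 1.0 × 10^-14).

pH = 2.45

FCH2COOH ⇌ FCH2COO- + H+
Ka = 10^(−2.60) = 2.51 × 10^-3
Ka = [H+]²/(0.0085 − [H+]) = 2.51 × 10^-3
The 5% rule fails; solving [H+]² + Ka·[H+] − Ka·C₀ = 0 exactly:
[H+] = [−0.00251 + √(0.00251² + 8.53e-05)]/2 = 3.53 × 10^-3 M
pH = −log(3.53 × 10^-3) = 2.45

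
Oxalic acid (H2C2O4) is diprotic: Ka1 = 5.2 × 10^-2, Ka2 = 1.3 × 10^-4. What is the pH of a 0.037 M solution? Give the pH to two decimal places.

pH = 1.60

Ka1 ≫ Ka2, so treat the first dissociation as the only significant source of H+.
Ka1 = x²/(0.037 − x) = 5.2 × 10^-2
Solving the quadratic: x = (−Ka1 + √(Ka1² + 4·Ka1·C₀))/2 = 2.50 × 10^-2 M
pH = −log(2.50 × 10^-2) = 1.60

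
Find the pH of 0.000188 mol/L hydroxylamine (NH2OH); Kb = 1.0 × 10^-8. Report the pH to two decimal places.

pH = 8.14

NH2OH + H2O ⇌ NH3OH+ + OH-
Kb = x²/(0.000188 − x) = 1.0 × 10^-8
Neglecting x in the denominator: x = √(1.0 × 10^-8 × 0.000188) = 1.37 × 10^-6 M
(x/C₀ = 0.73% < 5%, so the approximation holds.)
pOH = −log(1.37 × 10^-6) = 5.86; pH = 14.00 − 5.86 = 8.14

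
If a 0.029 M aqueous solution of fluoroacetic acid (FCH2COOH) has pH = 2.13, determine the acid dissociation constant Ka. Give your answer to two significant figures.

[H+] = 10^(-2.13) = 7.41 × 10^-3 M
At equilibrium [HA] = 0.029 − 7.41 × 10^-3 = 2.16 × 10^-2 M
Ka = [H+][A-]/[HA] = (7.41 × 10^-3)² / 2.16 × 10^-2 = 2.5 × 10^-3

Ka = 2.5 × 10^-3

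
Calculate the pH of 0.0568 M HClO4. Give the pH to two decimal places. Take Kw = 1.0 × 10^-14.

pH = 1.25

HClO4 is a strong acid and dissociates completely, so [H+] = 0.0568 M.
pH = -log(0.0568) = 1.25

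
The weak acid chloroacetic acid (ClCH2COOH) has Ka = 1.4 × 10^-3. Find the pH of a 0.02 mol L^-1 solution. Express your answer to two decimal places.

pH = 2.33

ClCH2COOH ⇌ ClCH2COO- + H+
From the ICE table, Ka = x²/(0.02 − x) = 1.4 × 10^-3.
Here C₀/Ka ≈ 14.3, so the small-x approximation fails. Use the quadratic:
x = [−0.0014 + √(0.0014² + 0.000112)]/2 = 4.64 × 10^-3 M
pH = −log(4.64 × 10^-3) = 2.33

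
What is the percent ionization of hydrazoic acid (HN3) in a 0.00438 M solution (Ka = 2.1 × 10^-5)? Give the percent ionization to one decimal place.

HN3 ⇌ N3- + H+; let x = [H+] at equilibrium.
Solve x² + 2.1e-05x − 9.2e-08 = 0 → x = 2.93 × 10^-4 M
% ionization = x/C₀ × 100% = 2.93 × 10^-4/0.00438 × 100% = 6.7%

6.7%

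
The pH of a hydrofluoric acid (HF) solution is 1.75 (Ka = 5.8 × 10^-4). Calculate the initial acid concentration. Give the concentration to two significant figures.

[H+] = 10^(-1.75) = 1.78 × 10^-2 M = x
Ka = x²/(C₀ − x) ⇒ C₀ = x + x²/Ka
C₀ = 1.78 × 10^-2 + (1.78 × 10^-2)²/(5.8 × 10^-4) = 5.64 × 10^-1 M

C₀ = 5.6 × 10^-1 M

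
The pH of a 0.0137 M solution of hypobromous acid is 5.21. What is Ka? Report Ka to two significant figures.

[H+] = 10^(-5.21) = 6.17 × 10^-6 M
At equilibrium [HA] = 0.0137 − 6.17 × 10^-6 = 1.37 × 10^-2 M
Ka = [H+][A-]/[HA] = (6.17 × 10^-6)² / 1.37 × 10^-2 = 2.8 × 10^-9

Ka = 2.8 × 10^-9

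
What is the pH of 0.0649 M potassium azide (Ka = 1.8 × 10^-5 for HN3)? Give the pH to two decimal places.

pH = 8.78

N3- is the conjugate base of the weak acid HN3.
Kb = Kw/Ka = 1.0×10^-14 / 1.8 × 10^-5 = 5.56 × 10^-10
From the ICE table, Kb = x²/(0.0649 − x) = 5.56 × 10^-10.
Neglecting x in the denominator: x = √(5.56 × 10^-10 × 0.0649) = 6.01 × 10^-6 M
pOH = −log(6.01 × 10^-6) = 5.22; pH = 14.00 − 5.22 = 8.78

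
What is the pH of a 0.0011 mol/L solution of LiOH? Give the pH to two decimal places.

pH = 11.04

LiOH is a strong base; [OH-] = 0.0011 M.
pOH = -log(0.0011) = 2.96
pH = 14.00 - 2.96 = 11.04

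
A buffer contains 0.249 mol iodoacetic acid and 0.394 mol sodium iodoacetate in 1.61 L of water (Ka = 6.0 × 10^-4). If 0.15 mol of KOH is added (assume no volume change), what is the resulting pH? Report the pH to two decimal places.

After neutralization: n(ICH2COOH) = 0.099 mol, n(ICH2COO-) = 0.544 mol.
pKa = −log(6.0 × 10^-4) = 3.222
Henderson–Hasselbalch with mole ratio 0.544/0.099: pH = 3.222 + (+0.740)

pH = 3.96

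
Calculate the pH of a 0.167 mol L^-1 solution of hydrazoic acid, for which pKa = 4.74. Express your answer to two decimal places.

pH = 2.76

HN3 ⇌ N3- + H+
Ka = 10^(−4.74) = 1.82 × 10^-5
From the ICE table, Ka = x²/(0.167 − x) = 1.82 × 10^-5.
Neglecting x in the denominator: x = √(1.82 × 10^-5 × 0.167) = 1.74 × 10^-3 M
pH = −log[H+] = −log(1.74 × 10^-3) = 2.76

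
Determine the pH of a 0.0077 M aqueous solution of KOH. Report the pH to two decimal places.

pH = 11.89

KOH is a strong base; [OH-] = 0.0077 M.
pOH = -log(0.0077) = 2.11
pH = 14.00 - 2.11 = 11.89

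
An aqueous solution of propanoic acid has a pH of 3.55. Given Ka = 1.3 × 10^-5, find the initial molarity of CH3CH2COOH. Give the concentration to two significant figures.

[H+] = 10^(-3.55) = 2.82 × 10^-4 M = x
Ka = x²/(C₀ − x) ⇒ C₀ = x + x²/Ka
C₀ = 2.82 × 10^-4 + (2.82 × 10^-4)²/(1.3 × 10^-5) = 6.40 × 10^-3 M

C₀ = 6.4 × 10^-3 M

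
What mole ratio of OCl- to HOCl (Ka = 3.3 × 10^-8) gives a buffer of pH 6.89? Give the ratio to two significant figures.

ratio = 0.26

pKa = -log(3.3 × 10^-8) = 7.481
pH = pKa + log(r) ⇒ log(r) = 6.89 − 7.481 = -0.591
r = [OCl-]/[HOCl] = 10^(-0.591) = 0.256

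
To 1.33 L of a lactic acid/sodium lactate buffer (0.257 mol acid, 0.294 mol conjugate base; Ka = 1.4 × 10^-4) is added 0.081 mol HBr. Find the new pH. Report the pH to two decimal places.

Added H+ converts CH3CH(OH)COO- to CH3CH(OH)COOH: CH3CH(OH)COOH → 0.338 mol, CH3CH(OH)COO- → 0.213 mol.
pKa = −log(1.4 × 10^-4) = 3.854
pH = pKa + log(n_CH3CH(OH)COO-/n_CH3CH(OH)COOH) = 3.854 + log(0.213/0.338) = 3.854 + (-0.201)

pH = 3.65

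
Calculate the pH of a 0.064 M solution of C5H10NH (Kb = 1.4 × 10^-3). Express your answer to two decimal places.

C5H10NH + H2O ⇌ C5H10NH2+ + OH-
From the ICE table, Kb = x²/(0.064 − x) = 1.4 × 10^-3.
x is not negligible relative to C₀; solve x² + 0.0014·x − 8.96e-05 = 0.
x = (−Kb + √(Kb² + 4·Kb·C₀))/2 = 8.79 × 10^-3 M
pOH = −log(8.79 × 10^-3) = 2.06; pH = 14.00 − 2.06 = 11.94

pH = 11.94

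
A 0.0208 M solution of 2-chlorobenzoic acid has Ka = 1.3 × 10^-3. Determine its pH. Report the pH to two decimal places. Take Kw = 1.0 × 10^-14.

ClC6H4COOH ⇌ ClC6H4COO- + H+
Ka = x²/(0.0208 − x) = 1.3 × 10^-3
Here C₀/Ka ≈ 16, so the small-x approximation fails. Use the quadratic:
x = [−0.0013 + √(0.0013² + 0.000108)]/2 = 4.59 × 10^-3 M
pH = −log(4.59 × 10^-3) = 2.34

pH = 2.34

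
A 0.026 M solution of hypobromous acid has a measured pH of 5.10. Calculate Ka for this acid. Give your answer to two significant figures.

[H+] = 10^(-5.10) = 7.94 × 10^-6 M
At equilibrium [HA] = 0.026 − 7.94 × 10^-6 = 2.60 × 10^-2 M
Ka = [H+][A-]/[HA] = (7.94 × 10^-6)² / 2.60 × 10^-2 = 2.4 × 10^-9

Ka = 2.4 × 10^-9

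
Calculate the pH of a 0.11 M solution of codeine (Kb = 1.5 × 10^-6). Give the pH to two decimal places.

C18H21NO3 + H2O ⇌ C18H22NO3+ + OH-
Kb = x²/(0.11 − x) = 1.5 × 10^-6
Since Kb ≪ C₀, x ≈ √(Kb·C₀) = 4.06 × 10^-4 M.
pOH = −log(4.06 × 10^-4) = 3.39; pH = 14.00 − 3.39 = 10.61

pH = 10.61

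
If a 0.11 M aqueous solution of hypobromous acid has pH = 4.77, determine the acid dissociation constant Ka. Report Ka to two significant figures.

Ka = 2.6 × 10^-9

[H+] = 10^(-4.77) = 1.70 × 10^-5 M
At equilibrium [HA] = 0.11 − 1.70 × 10^-5 = 1.10 × 10^-1 M
Ka = [H+][A-]/[HA] = (1.70 × 10^-5)² / 1.10 × 10^-1 = 2.6 × 10^-9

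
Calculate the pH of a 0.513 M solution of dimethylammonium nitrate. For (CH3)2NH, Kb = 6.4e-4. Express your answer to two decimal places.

(CH3)2NH2+ is the conjugate acid of the weak base (CH3)2NH.
Ka = Kw/Kb = 1.0×10^-14 / 6.4 × 10^-4 = 1.56 × 10^-11
From the ICE table, Ka = x²/(0.513 − x) = 1.56 × 10^-11.
Assume x ≪ 0.513: x ≈ √(1.56 × 10^-11 × 0.513) = 2.83 × 10^-6 M
(x/C₀ = 0.00055% < 5%, so the approximation holds.)
pH = −log(2.83 × 10^-6) = 5.55

pH = 5.55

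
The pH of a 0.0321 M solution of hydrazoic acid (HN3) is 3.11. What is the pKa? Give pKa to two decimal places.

[H+] = 10^(-3.11) = 7.76 × 10^-4 M
At equilibrium [HA] = 0.0321 − 7.76 × 10^-4 = 3.13 × 10^-2 M
Ka = [H+][A-]/[HA] = (7.76 × 10^-4)² / 3.13 × 10^-2 = 1.92 × 10^-5
pKa = -log(1.92 × 10^-5) = 4.72

pKa = 4.72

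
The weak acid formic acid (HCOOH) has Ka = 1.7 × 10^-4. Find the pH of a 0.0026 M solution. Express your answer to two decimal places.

HCOOH ⇌ HCOO- + H+
From the ICE table, Ka = [H+]²/(0.0026 − [H+]) = 1.7 × 10^-4.
[H+] is not negligible relative to C₀; solve [H+]² + 0.00017·[H+] − 4.42e-07 = 0.
[H+] = [−0.00017 + √(0.00017² + 1.77e-06)]/2 = 5.85 × 10^-4 M
pH = −log[H+] = −log(5.85 × 10^-4) = 3.23

pH = 3.23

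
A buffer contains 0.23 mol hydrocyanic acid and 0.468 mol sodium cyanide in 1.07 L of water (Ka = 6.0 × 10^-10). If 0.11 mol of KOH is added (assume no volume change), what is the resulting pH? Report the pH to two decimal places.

After neutralization: n(HCN) = 0.12 mol, n(CN-) = 0.578 mol.
pKa = −log(6.0 × 10^-10) = 9.222
Henderson–Hasselbalch with mole ratio 0.578/0.12: pH = 9.222 + (+0.683)

pH = 9.90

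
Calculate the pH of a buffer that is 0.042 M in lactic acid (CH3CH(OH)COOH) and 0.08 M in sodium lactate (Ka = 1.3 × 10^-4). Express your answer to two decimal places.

pH = 4.17

pKa = −log(1.3 × 10^-4) = 3.886
Using pH = pKa + log([base]/[acid]) with [base]/[acid] = 0.08/0.042:
pH = 3.886 + (+0.280) = 4.17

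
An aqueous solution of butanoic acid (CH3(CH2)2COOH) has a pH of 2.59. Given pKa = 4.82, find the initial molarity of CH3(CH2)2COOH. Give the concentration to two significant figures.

[H+] = 10^(-2.59) = 2.57 × 10^-3 M = x
Ka = 10^(−4.82) = 1.51 × 10^-5
Ka = x²/(C₀ − x) ⇒ C₀ = x + x²/Ka
C₀ = 2.57 × 10^-3 + (2.57 × 10^-3)²/(1.51 × 10^-5) = 4.40 × 10^-1 M

C₀ = 4.4 × 10^-1 M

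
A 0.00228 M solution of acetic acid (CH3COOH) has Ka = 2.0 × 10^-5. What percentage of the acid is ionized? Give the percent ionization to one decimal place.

CH3COOH ⇌ CH3COO- + H+; let x = [H+] at equilibrium.
Ka = x²/(C₀ − x); solving the quadratic gives x = 2.04 × 10^-4 M.
% ionization = x/C₀ × 100% = 2.04 × 10^-4/0.00228 × 100% = 8.9%

8.9%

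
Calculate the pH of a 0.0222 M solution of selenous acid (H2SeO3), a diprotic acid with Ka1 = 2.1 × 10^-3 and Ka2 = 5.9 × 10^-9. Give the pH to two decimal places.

Since Ka1 ≫ Ka2, the first ionization dominates [H+].
Ka1 = x²/(0.0222 − x) = 2.1 × 10^-3
Solving the quadratic: x = (−Ka1 + √(Ka1² + 4·Ka1·C₀))/2 = 5.86 × 10^-3 M
pH = −log(5.86 × 10^-3) = 2.23

pH = 2.23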